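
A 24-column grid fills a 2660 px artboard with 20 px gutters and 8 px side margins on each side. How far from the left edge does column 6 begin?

563 px

Subtract both margins: 2660 − 2·8 = 2644 px.
24 columns + 23 gutters: 24c + 23·20 = 2644.
24c = 2644 − 460 = 2184, so c = 91 px.
Column 6 starts at margin + 5·(column + gutter) = 8 + 5·111 = 563 px.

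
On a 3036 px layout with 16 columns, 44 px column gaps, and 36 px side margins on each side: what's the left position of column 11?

Subtract both margins: 3036 − 2·36 = 2964 px.
Subtracting 15 column gaps of 44 leaves 2304 for 16 columns, so c = 144 px.
Each column+gutter stride is 188 px; 10 of them past the 36 px margin is 36 + 1880 = 1916 px.

1916 px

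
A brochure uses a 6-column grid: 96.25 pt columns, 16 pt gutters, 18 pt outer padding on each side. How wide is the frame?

693.5 pt

Total width: 2·18 + 6·96.25 + 5·16 = 693.5 pt.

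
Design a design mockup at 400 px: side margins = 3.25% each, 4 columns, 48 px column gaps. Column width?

57.5 px

Each margin = 3.25% of 400 = 13 px; content = 400 − 2·13 = 374 px.
Subtracting 3 column gaps of 48 leaves 230 for 4 columns, so c = 57.5 px.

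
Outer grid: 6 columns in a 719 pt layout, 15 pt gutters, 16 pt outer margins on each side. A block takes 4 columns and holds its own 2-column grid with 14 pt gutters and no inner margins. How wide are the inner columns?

Inside the margins: 719 − 32 = 687 pt.
Subtracting 5 gutters of 15 leaves 612 for 6 columns, so c = 102 pt.
4 columns plus 3 gutters: 408 + 45 = 453 pt.
2 columns + 1 gutter: 2d + 1·14 = 453.
2d = 453 − 14 = 439, so d = 219.5 pt.

219.5 pt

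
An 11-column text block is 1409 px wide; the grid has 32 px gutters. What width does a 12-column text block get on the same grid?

1409 − 10·32 = 1089; ÷11 gives c = 99 px.
12 columns plus 11 gutters: 1188 + 352 = 1540 px.

1540 px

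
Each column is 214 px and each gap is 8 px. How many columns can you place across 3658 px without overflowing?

16 columns

16 columns: 16·214 + 15·8 = 3544 px ≤ 3658.
17 columns: 3766 px > 3658. So 16.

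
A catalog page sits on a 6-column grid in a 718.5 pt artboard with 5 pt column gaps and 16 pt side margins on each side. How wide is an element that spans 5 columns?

Inside the margins: 718.5 − 32 = 686.5 pt.
6 columns + 5 column gaps: 6c + 5·5 = 686.5.
6c = 686.5 − 25 = 661.5, so c = 110.25 pt.
5 columns plus 4 column gaps: 551.25 + 20 = 571.25 pt.

571.25 pt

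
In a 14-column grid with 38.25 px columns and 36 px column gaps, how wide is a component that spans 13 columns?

929.25 px

13-column span = 13·38.25 + 12·36 = 929.25 px.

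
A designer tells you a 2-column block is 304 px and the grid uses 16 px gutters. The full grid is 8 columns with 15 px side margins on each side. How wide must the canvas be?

Subtracting 1 gutter of 16 leaves 288 for 2 columns, so c = 144 px.
Total width: 2·15 + 8·144 + 7·16 = 1294 px.

1294 px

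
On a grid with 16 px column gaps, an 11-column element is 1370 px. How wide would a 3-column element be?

11 columns + 10 column gaps: 11c + 10·16 = 1370.
11c = 1370 − 160 = 1210, so c = 110 px.
3 columns plus 2 column gaps: 330 + 32 = 362 px.

362 px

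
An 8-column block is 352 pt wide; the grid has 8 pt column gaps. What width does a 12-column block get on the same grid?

8c + 7·8 = 352 → 8c = 296 → c = 37 pt.
Span of 12: 12·37 + 11·8 = 444 + 88 = 532 pt.

532 pt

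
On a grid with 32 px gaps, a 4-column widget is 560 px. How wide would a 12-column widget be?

1744 px

4c + 3·32 = 560 → 4c = 464 → c = 116 px.
12-column span = 12·116 + 11·32 = 1744 px.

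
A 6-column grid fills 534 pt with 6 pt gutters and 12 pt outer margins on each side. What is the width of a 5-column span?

424 pt

Content width = 534 − 2·12 = 510 pt.
6c + 5·6 = 510 → 6c = 480 → c = 80 pt.
5 columns plus 4 gutters: 400 + 24 = 424 pt.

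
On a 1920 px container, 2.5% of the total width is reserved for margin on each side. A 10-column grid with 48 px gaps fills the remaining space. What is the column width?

139.2 px

Margins: 2.5% × 1920 = 48 px each, so content = 1920 − 96 = 1824 px.
1824 − 9·48 = 1392; ÷10 gives c = 139.2 px.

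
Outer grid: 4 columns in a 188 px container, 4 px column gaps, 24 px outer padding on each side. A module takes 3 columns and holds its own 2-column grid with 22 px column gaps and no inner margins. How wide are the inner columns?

Outer content = 188 − 2·24 = 140 px.
4 columns + 3 column gaps: 4c + 3·4 = 140.
4c = 140 − 12 = 128, so c = 32 px.
3 columns plus 2 column gaps: 96 + 8 = 104 px.
2 columns + 1 column gap: 2d + 1·22 = 104.
2d = 104 − 22 = 82, so d = 41 px.

41 px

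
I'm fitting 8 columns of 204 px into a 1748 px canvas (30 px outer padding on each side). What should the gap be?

8 px

Take off 60 px of margins, leaving 1688 px.
8·204 + 7g = 1688 → 7g = 56 → g = 8 px.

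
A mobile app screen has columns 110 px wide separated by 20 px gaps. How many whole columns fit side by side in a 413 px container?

3 columns: 3·110 + 2·20 = 370 px ≤ 413.
4 columns: 500 px > 413. So 3.

3 columns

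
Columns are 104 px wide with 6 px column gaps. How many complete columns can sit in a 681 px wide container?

Each extra column adds 104 + 6 = 110 px.
(681 + 6) / 110 = 6.25, so 6 columns fit.

6 columns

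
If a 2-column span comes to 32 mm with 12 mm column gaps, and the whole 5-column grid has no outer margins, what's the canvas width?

98 mm

Subtracting 1 column gap of 12 leaves 20 for 2 columns, so c = 10 mm.
Canvas = 5·10 + 4·12 = 50 + 48 = 98 mm.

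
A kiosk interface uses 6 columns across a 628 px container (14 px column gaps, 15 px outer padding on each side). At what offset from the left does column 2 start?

Take off 30 px of margins, leaving 598 px.
598 − 5·14 = 528; ÷6 gives c = 88 px.
Column 2 starts at margin + 1·(column + gutter) = 15 + 1·102 = 117 px.

117 px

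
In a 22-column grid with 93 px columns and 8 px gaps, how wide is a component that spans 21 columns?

2113 px

21-column span = 21·93 + 20·8 = 2113 px.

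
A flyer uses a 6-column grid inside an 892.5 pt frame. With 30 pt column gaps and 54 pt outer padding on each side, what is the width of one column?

Inside the margins: 892.5 − 108 = 784.5 pt.
Subtracting 5 column gaps of 30 leaves 634.5 for 6 columns, so c = 105.75 pt.

105.75 pt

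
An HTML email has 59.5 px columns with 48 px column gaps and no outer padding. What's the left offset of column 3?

215 px

Each column+gutter stride is 107.5 px; with no margin, 2 of them is 215 px.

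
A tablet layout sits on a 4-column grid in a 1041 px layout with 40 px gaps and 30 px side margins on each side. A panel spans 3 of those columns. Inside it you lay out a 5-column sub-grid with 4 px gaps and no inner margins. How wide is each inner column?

Inside the margins: 1041 − 60 = 981 px.
Subtracting 3 gaps of 40 leaves 861 for 4 columns, so c = 215.25 px.
3-column span = 3·215.25 + 2·40 = 725.75 px.
725.75 − 4·4 = 709.75; ÷5 gives d = 141.95 px.

141.95 px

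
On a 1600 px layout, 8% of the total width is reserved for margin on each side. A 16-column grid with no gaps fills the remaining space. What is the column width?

Each margin = 8% of 1600 = 128 px; content = 1600 − 2·128 = 1344 px.
With no gaps, each column is 1344/16 = 84 px.

84 px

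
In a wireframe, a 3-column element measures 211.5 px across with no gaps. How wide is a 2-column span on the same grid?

211.5 / 3 = 70.5 px per column.
2-column span = 2·70.5 = 141 px.

141 px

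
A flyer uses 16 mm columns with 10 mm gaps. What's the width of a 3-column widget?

68 mm

3 columns plus 2 gaps: 48 + 20 = 68 mm.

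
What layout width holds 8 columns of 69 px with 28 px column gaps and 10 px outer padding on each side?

Adding margins, columns and gutters: 20 + 552 + 196 = 768 px.

768 px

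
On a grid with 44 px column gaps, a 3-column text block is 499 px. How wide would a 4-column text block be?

680 px

3c + 2·44 = 499 → 3c = 411 → c = 137 px.
Span of 4: 4·137 + 3·44 = 548 + 132 = 680 px.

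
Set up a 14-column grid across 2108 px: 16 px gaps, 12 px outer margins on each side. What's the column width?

134 px

Subtract both margins: 2108 − 2·12 = 2084 px.
Subtracting 13 gaps of 16 leaves 1876 for 14 columns, so c = 134 px.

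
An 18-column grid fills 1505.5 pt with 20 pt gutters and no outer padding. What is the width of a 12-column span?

18c + 17·20 = 1505.5 → 18c = 1165.5 → c = 64.75 pt.
12-column span = 12·64.75 + 11·20 = 997 pt.

997 pt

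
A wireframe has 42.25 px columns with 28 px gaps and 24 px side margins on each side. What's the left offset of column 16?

Each column+gutter stride is 70.25 px; 15 of them past the 24 px margin is 24 + 1053.75 = 1077.75 px.

1077.75 px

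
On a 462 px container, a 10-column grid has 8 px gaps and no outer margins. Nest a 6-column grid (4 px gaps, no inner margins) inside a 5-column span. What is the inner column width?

34.5 px

462 − 9·8 = 390; ÷10 gives c = 39 px.
Span of 5: 5·39 + 4·8 = 195 + 32 = 227 px.
227 − 5·4 = 207; ÷6 gives d = 34.5 px.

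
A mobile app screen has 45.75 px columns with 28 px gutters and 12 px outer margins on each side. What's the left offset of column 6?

380.75 px

Each column+gutter stride is 73.75 px; 5 of them past the 12 px margin is 12 + 368.75 = 380.75 px.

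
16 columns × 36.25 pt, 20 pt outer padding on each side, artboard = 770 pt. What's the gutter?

Subtract both margins: 770 − 2·20 = 730 pt.
16·36.25 + 15g = 730 → 15g = 150 → g = 10 pt.

10 pt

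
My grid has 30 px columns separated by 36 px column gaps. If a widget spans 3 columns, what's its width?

162 px

Span of 3: 3·30 + 2·36 = 90 + 72 = 162 px.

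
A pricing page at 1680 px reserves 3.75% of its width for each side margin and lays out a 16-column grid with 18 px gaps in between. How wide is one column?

1680 × (1 − 2·3.75%) = 1680 × 92.5% = 1554 px for the columns.
Subtracting 15 gaps of 18 leaves 1284 for 16 columns, so c = 80.25 px.

80.25 px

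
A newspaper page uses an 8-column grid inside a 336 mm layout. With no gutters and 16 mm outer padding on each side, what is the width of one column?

Subtract both margins: 336 − 2·16 = 304 mm.
With no gutters, each column is 304/8 = 38 mm.

38 mm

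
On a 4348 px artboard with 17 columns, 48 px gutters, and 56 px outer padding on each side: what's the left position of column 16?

Content = 4348 − 2·56 = 4236 px.
Subtracting 16 gutters of 48 leaves 3468 for 17 columns, so c = 204 px.
Each column+gutter stride is 252 px; 15 of them past the 56 px margin is 56 + 3780 = 3836 px.

3836 px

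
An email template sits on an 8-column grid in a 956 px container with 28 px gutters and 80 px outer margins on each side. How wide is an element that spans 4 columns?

Content width = 956 − 2·80 = 796 px.
8 columns + 7 gutters: 8c + 7·28 = 796.
8c = 796 − 196 = 600, so c = 75 px.
4 columns plus 3 gutters: 300 + 84 = 384 px.

384 px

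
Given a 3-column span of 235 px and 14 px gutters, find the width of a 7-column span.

567 px

Subtracting 2 gutters of 14 leaves 207 for 3 columns, so c = 69 px.
7 columns plus 6 gutters: 483 + 84 = 567 px.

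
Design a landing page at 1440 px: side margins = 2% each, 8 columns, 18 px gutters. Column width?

157.05 px

Each margin = 2% of 1440 = 28.8 px; content = 1440 − 2·28.8 = 1382.4 px.
8c + 7·18 = 1382.4 → 8c = 1256.4 → c = 157.05 px.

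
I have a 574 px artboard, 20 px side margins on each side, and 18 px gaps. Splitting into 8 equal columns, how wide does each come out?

51 px

Inside the margins: 574 − 40 = 534 px.
Subtracting 7 gaps of 18 leaves 408 for 8 columns, so c = 51 px.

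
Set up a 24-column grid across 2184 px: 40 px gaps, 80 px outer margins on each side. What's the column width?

46 px

Subtract both margins: 2184 − 2·80 = 2024 px.
2024 − 23·40 = 1104; ÷24 gives c = 46 px.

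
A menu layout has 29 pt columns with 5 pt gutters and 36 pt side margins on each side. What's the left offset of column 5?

Each column+gutter stride is 34 pt; 4 of them past the 36 pt margin is 36 + 136 = 172 pt.

172 pt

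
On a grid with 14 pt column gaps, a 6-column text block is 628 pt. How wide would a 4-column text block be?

628 − 5·14 = 558; ÷6 gives c = 93 pt.
4 columns plus 3 column gaps: 372 + 42 = 414 pt.

414 pt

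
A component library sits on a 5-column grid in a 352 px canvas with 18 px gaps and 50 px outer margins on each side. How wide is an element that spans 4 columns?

Subtract both margins: 352 − 2·50 = 252 px.
5 columns + 4 gaps: 5c + 4·18 = 252.
5c = 252 − 72 = 180, so c = 36 px.
4-column span = 4·36 + 3·18 = 198 px.

198 px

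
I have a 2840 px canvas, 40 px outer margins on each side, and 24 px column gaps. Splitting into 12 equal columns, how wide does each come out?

Take off 80 px of margins, leaving 2760 px.
12 columns + 11 column gaps: 12c + 11·24 = 2760.
12c = 2760 − 264 = 2496, so c = 208 px.

208 px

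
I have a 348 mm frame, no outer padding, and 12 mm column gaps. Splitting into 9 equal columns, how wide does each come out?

28 mm

9 columns + 8 column gaps: 9c + 8·12 = 348.
9c = 348 − 96 = 252, so c = 28 mm.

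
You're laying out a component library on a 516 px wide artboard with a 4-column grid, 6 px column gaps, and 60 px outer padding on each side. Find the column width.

Subtract both margins: 516 − 2·60 = 396 px.
396 − 3·6 = 378; ÷4 gives c = 94.5 px.

94.5 px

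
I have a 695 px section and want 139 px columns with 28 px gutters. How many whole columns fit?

4 columns

k columns need k·139 + (k−1)·28 = k·167 − 28.
k·167 − 28 ≤ 695 → k ≤ 723 / 167 ≈ 4.33, so k = 4.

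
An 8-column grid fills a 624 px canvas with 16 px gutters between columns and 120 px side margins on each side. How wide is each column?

Subtract both margins: 624 − 2·120 = 384 px.
8 columns + 7 gutters: 8c + 7·16 = 384.
8c = 384 − 112 = 272, so c = 34 px.

34 px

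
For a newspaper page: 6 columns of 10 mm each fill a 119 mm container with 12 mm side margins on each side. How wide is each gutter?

Inside the margins: 119 − 24 = 95 mm.
6 columns take 6·10 = 60 mm; remaining 35 splits into 5 gutters.
g = 35 / 5 = 7 mm.

7 mm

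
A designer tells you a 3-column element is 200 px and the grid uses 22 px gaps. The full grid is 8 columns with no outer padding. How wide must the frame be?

3 columns + 2 gaps: 3c + 2·22 = 200.
3c = 200 − 44 = 156, so c = 52 px.
Summing: 416 + 154 = 570 px.

570 px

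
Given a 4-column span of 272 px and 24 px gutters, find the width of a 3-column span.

4 columns + 3 gutters: 4c + 3·24 = 272.
4c = 272 − 72 = 200, so c = 50 px.
Span of 3: 3·50 + 2·24 = 150 + 48 = 198 px.

198 px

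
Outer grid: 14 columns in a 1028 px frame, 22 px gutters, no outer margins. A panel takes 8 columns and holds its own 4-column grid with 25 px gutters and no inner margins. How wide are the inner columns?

1028 − 13·22 = 742; ÷14 gives c = 53 px.
8-column span = 8·53 + 7·22 = 578 px.
4 columns + 3 gutters: 4d + 3·25 = 578.
4d = 578 − 75 = 503, so d = 125.75 px.

125.75 px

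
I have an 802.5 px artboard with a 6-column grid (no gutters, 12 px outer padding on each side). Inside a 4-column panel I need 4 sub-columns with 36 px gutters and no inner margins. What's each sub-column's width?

102.75 px

Outer content = 802.5 − 2·12 = 778.5 px.
With no gutters, each column is 778.5/6 = 129.75 px.
With no gutters, 4 columns span 4·129.75 = 519 px.
Subtracting 3 gutters of 36 leaves 411 for 4 columns, so d = 102.75 px.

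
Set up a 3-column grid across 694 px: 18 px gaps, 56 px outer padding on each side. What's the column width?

182 px

Content width = 694 − 2·56 = 582 px.
3c + 2·18 = 582 → 3c = 546 → c = 182 px.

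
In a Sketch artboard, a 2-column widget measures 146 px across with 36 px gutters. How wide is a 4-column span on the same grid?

328 px

2 columns + 1 gutter: 2c + 1·36 = 146.
2c = 146 − 36 = 110, so c = 55 px.
4-column span = 4·55 + 3·36 = 328 px.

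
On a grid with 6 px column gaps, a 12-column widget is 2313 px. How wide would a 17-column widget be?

12c + 11·6 = 2313 → 12c = 2247 → c = 187.25 px.
17-column span = 17·187.25 + 16·6 = 3279.25 px.

3279.25 px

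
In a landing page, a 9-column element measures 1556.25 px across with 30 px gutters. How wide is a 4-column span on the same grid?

9c + 8·30 = 1556.25 → 9c = 1316.25 → c = 146.25 px.
4 columns plus 3 gutters: 585 + 90 = 675 px.

675 px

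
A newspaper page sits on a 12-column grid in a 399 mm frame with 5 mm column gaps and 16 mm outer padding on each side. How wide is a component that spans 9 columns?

274 mm

Inside the margins: 399 − 32 = 367 mm.
12c + 11·5 = 367 → 12c = 312 → c = 26 mm.
Span of 9: 9·26 + 8·5 = 234 + 40 = 274 mm.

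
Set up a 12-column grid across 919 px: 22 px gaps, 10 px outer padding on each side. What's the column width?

54.75 px

Inside the margins: 919 − 20 = 899 px.
12c + 11·22 = 899 → 12c = 657 → c = 54.75 px.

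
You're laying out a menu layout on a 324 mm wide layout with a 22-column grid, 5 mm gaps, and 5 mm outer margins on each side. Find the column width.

Content width = 324 − 2·5 = 314 mm.
314 − 21·5 = 209; ÷22 gives c = 9.5 mm.

9.5 mm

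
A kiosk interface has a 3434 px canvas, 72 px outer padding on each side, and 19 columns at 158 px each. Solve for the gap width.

Take off 144 px of margins, leaving 3290 px.
19 columns take 19·158 = 3002 px; remaining 288 splits into 18 gaps.
g = 288 / 18 = 16 px.

16 px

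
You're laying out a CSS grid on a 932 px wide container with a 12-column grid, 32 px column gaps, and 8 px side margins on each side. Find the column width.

Subtract both margins: 932 − 2·8 = 916 px.
916 − 11·32 = 564; ÷12 gives c = 47 px.

47 px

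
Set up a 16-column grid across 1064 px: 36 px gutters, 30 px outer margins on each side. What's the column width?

29 px

Subtract both margins: 1064 − 2·30 = 1004 px.
16 columns + 15 gutters: 16c + 15·36 = 1004.
16c = 1004 − 540 = 464, so c = 29 px.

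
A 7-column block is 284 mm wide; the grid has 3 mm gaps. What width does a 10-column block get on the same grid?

7 columns + 6 gaps: 7c + 6·3 = 284.
7c = 284 − 18 = 266, so c = 38 mm.
10-column span = 10·38 + 9·3 = 407 mm.

407 mm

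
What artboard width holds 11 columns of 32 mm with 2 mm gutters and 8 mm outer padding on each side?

388 mm

Artboard = 2·8 + 11·32 + 10·2 = 16 + 352 + 20 = 388 mm.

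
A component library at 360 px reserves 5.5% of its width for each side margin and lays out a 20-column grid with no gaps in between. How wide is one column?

Each margin = 5.5% of 360 = 19.8 px; content = 360 − 2·19.8 = 320.4 px.
320.4 / 20 = 16.02 px per column.

16.02 px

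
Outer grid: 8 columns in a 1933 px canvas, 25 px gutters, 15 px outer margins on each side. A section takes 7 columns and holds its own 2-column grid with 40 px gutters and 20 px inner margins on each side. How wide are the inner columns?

Outer content = 1933 − 2·15 = 1903 px.
8c + 7·25 = 1903 → 8c = 1728 → c = 216 px.
Span of 7: 7·216 + 6·25 = 1512 + 150 = 1662 px.
Inner content = 1662 − 2·20 = 1622 px.
Subtracting 1 gutter of 40 leaves 1582 for 2 columns, so d = 791 px.

791 px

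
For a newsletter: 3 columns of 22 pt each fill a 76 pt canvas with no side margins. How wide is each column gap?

3 columns take 3·22 = 66 pt; remaining 10 splits into 2 column gaps.
g = 10 / 2 = 5 pt.

5 pt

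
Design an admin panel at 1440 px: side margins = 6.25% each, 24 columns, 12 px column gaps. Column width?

Margins: 6.25% × 1440 = 90 px each, so content = 1440 − 180 = 1260 px.
1260 − 23·12 = 984; ÷24 gives c = 41 px.

41 px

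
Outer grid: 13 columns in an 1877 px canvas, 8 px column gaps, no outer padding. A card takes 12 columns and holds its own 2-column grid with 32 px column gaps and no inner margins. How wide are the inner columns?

850 px

Subtracting 12 column gaps of 8 leaves 1781 for 13 columns, so c = 137 px.
12-column span = 12·137 + 11·8 = 1732 px.
2 columns + 1 column gap: 2d + 1·32 = 1732.
2d = 1732 − 32 = 1700, so d = 850 px.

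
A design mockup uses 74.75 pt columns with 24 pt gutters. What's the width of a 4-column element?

371 pt

Span of 4: 4·74.75 + 3·24 = 299 + 72 = 371 pt.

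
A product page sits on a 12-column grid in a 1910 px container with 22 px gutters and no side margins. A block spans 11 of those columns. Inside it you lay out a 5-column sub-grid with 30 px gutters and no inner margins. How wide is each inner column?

Subtracting 11 gutters of 22 leaves 1668 for 12 columns, so c = 139 px.
Span of 11: 11·139 + 10·22 = 1529 + 220 = 1749 px.
Subtracting 4 gutters of 30 leaves 1629 for 5 columns, so d = 325.8 px.

325.8 px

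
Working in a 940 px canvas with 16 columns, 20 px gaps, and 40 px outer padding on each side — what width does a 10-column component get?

Content width = 940 − 2·40 = 860 px.
16 columns + 15 gaps: 16c + 15·20 = 860.
16c = 860 − 300 = 560, so c = 35 px.
10 columns plus 9 gaps: 350 + 180 = 530 px.

530 px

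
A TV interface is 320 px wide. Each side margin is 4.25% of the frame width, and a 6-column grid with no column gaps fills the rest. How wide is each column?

320 × (1 − 2·4.25%) = 320 × 91.5% = 292.8 px for the columns.
292.8 / 6 = 48.8 px per column.

48.8 px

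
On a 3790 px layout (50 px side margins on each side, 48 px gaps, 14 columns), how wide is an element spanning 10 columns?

Content width = 3790 − 2·50 = 3690 px.
14c + 13·48 = 3690 → 14c = 3066 → c = 219 px.
10-column span = 10·219 + 9·48 = 2622 px.

2622 px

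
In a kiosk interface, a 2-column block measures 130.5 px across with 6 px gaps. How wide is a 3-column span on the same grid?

198.75 px

130.5 − 1·6 = 124.5; ÷2 gives c = 62.25 px.
3-column span = 3·62.25 + 2·6 = 198.75 px.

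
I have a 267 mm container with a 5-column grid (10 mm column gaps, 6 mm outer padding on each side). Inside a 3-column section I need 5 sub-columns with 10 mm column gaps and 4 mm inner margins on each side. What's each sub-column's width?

Take off 12 mm of margins, leaving 255 mm.
255 − 4·10 = 215; ÷5 gives c = 43 mm.
3 columns plus 2 column gaps: 129 + 20 = 149 mm.
Inner content = 149 − 2·4 = 141 mm.
5d + 4·10 = 141 → 5d = 101 → d = 20.2 mm.

20.2 mm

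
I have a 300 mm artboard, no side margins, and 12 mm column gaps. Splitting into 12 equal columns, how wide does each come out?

Subtracting 11 column gaps of 12 leaves 168 for 12 columns, so c = 14 mm.

14 mm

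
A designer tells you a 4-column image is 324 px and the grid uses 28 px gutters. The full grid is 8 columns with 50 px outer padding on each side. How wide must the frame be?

4 columns + 3 gutters: 4c + 3·28 = 324.
4c = 324 − 84 = 240, so c = 60 px.
Adding margins, columns and gutters: 100 + 480 + 196 = 776 px.

776 px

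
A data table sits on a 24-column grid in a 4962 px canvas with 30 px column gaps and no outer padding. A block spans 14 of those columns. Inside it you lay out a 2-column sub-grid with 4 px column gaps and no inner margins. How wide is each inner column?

24 columns + 23 column gaps: 24c + 23·30 = 4962.
24c = 4962 − 690 = 4272, so c = 178 px.
14-column span = 14·178 + 13·30 = 2882 px.
2 columns + 1 column gap: 2d + 1·4 = 2882.
2d = 2882 − 4 = 2878, so d = 1439 px.

1439 px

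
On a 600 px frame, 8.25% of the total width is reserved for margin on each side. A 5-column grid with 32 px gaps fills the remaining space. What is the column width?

74.6 px

Margins: 8.25% × 600 = 49.5 px each, so content = 600 − 99 = 501 px.
5 columns + 4 gaps: 5c + 4·32 = 501.
5c = 501 − 128 = 373, so c = 74.6 px.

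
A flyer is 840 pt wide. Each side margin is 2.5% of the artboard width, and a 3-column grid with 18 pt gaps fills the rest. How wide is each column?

254 pt

Margins: 2.5% × 840 = 21 pt each, so content = 840 − 42 = 798 pt.
3c + 2·18 = 798 → 3c = 762 → c = 254 pt.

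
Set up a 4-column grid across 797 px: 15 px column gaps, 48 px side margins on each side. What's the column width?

164 px

Subtract both margins: 797 − 2·48 = 701 px.
701 − 3·15 = 656; ÷4 gives c = 164 px.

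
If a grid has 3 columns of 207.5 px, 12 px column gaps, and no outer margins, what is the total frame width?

646.5 px

Total width: 3·207.5 + 2·12 = 646.5 px.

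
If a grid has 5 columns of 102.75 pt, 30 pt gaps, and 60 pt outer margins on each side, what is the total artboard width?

753.75 pt

Artboard = 2·60 + 5·102.75 + 4·30 = 120 + 513.75 + 120 = 753.75 pt.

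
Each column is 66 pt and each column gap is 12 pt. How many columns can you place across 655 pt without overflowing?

Each extra column adds 66 + 12 = 78 pt.
(655 + 12) / 78 = 8.55, so 8 columns fit.

8 columns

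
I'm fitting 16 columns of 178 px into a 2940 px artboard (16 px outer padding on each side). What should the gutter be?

4 px

Inside the margins: 2940 − 32 = 2908 px.
16 columns take 16·178 = 2848 px; remaining 60 splits into 15 gutters.
g = 60 / 15 = 4 px.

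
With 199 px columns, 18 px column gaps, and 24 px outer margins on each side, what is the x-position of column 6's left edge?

1109 px

Each column+gutter stride is 217 px; 5 of them past the 24 px margin is 24 + 1085 = 1109 px.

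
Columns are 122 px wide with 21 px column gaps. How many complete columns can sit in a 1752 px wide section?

Each extra column adds 122 + 21 = 143 px.
(1752 + 21) / 143 = 12.40, so 12 columns fit.

12 columns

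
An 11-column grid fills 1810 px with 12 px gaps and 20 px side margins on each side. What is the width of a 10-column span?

Inside the margins: 1810 − 40 = 1770 px.
Subtracting 10 gaps of 12 leaves 1650 for 11 columns, so c = 150 px.
10-column span = 10·150 + 9·12 = 1608 px.

1608 px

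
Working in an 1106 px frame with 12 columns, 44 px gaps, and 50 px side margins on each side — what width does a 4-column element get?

Inside the margins: 1106 − 100 = 1006 px.
12 columns + 11 gaps: 12c + 11·44 = 1006.
12c = 1006 − 484 = 522, so c = 43.5 px.
4-column span = 4·43.5 + 3·44 = 306 px.

306 px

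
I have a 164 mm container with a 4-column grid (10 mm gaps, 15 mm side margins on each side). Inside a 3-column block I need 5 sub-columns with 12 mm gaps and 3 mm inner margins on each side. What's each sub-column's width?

8.8 mm

Outer content = 164 − 2·15 = 134 mm.
4 columns + 3 gaps: 4c + 3·10 = 134.
4c = 134 − 30 = 104, so c = 26 mm.
Span of 3: 3·26 + 2·10 = 78 + 20 = 98 mm.
Inner content = 98 − 2·3 = 92 mm.
5d + 4·12 = 92 → 5d = 44 → d = 8.8 mm.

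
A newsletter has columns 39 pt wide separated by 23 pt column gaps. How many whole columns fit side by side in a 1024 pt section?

16 columns

16 columns: 16·39 + 15·23 = 969 pt ≤ 1024.
17 columns: 1031 pt > 1024. So 16.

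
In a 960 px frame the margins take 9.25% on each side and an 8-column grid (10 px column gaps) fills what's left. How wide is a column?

960 × (1 − 2·9.25%) = 960 × 81.5% = 782.4 px for the columns.
Subtracting 7 column gaps of 10 leaves 712.4 for 8 columns, so c = 89.05 px.

89.05 px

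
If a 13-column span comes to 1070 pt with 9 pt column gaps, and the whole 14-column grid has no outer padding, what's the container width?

1153 pt

1070 − 12·9 = 962; ÷13 gives c = 74 pt.
Summing: 1036 + 117 = 1153 pt.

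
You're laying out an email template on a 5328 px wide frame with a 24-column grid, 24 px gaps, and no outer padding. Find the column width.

199 px

5328 − 23·24 = 4776; ÷24 gives c = 199 px.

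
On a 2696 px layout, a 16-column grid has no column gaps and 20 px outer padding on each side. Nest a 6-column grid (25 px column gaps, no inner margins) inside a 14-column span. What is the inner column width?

366.5 px

Take off 40 px of margins, leaving 2656 px.
16c = 2656 → c = 166 px.
14-column span = 14·166 = 2324 px.
2324 − 5·25 = 2199; ÷6 gives d = 366.5 px.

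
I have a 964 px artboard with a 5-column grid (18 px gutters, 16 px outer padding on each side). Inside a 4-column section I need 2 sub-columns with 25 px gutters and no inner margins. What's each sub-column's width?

Inside the margins: 964 − 32 = 932 px.
5c + 4·18 = 932 → 5c = 860 → c = 172 px.
Span of 4: 4·172 + 3·18 = 688 + 54 = 742 px.
Subtracting 1 gutter of 25 leaves 717 for 2 columns, so d = 358.5 px.

358.5 px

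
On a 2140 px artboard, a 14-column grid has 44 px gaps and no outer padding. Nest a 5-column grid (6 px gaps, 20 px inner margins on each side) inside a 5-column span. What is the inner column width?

14 columns + 13 gaps: 14c + 13·44 = 2140.
14c = 2140 − 572 = 1568, so c = 112 px.
5 columns plus 4 gaps: 560 + 176 = 736 px.
Inner content = 736 − 2·20 = 696 px.
Subtracting 4 gaps of 6 leaves 672 for 5 columns, so d = 134.4 px.

134.4 px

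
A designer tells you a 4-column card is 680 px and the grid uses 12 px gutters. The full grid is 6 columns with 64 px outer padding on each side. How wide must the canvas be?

1154 px

4 columns + 3 gutters: 4c + 3·12 = 680.
4c = 680 − 36 = 644, so c = 161 px.
Adding margins, columns and gutters: 128 + 966 + 60 = 1154 px.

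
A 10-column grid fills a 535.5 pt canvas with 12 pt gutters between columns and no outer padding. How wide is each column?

Subtracting 9 gutters of 12 leaves 427.5 for 10 columns, so c = 42.75 pt.

42.75 pt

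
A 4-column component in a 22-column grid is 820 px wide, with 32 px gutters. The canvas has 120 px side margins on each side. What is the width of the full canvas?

4894 px

820 − 3·32 = 724; ÷4 gives c = 181 px.
Adding margins, columns and gutters: 240 + 3982 + 672 = 4894 px.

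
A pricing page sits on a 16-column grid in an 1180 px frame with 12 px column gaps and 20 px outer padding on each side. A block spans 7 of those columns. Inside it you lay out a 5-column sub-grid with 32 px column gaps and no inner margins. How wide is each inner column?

Inside the margins: 1180 − 40 = 1140 px.
1140 − 15·12 = 960; ÷16 gives c = 60 px.
7 columns plus 6 column gaps: 420 + 72 = 492 px.
5d + 4·32 = 492 → 5d = 364 → d = 72.8 px.

72.8 px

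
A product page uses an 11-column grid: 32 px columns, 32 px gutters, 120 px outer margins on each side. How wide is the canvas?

912 px

Canvas = 2·120 + 11·32 + 10·32 = 240 + 352 + 320 = 912 px.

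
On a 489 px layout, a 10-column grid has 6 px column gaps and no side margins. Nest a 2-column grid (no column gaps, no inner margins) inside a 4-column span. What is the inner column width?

96 px

10 columns + 9 column gaps: 10c + 9·6 = 489.
10c = 489 − 54 = 435, so c = 43.5 px.
4 columns plus 3 column gaps: 174 + 18 = 192 px.
With no column gaps, each column is 192/2 = 96 px.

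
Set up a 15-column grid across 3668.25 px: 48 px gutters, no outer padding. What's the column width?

15c + 14·48 = 3668.25 → 15c = 2996.25 → c = 199.75 px.

199.75 px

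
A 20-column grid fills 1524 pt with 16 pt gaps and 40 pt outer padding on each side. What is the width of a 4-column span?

276 pt

Subtract both margins: 1524 − 2·40 = 1444 pt.
Subtracting 19 gaps of 16 leaves 1140 for 20 columns, so c = 57 pt.
4-column span = 4·57 + 3·16 = 276 pt.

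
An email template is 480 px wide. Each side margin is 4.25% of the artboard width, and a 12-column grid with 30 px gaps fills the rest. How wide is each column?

480 × (1 − 2·4.25%) = 480 × 91.5% = 439.2 px for the columns.
Subtracting 11 gaps of 30 leaves 109.2 for 12 columns, so c = 9.1 px.

9.1 px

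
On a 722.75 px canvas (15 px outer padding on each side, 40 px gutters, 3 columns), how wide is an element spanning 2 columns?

448.5 px

Take off 30 px of margins, leaving 692.75 px.
3 columns + 2 gutters: 3c + 2·40 = 692.75.
3c = 692.75 − 80 = 612.75, so c = 204.25 px.
2-column span = 2·204.25 + 1·40 = 448.5 px.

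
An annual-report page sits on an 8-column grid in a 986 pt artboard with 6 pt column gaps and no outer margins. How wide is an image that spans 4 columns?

986 − 7·6 = 944; ÷8 gives c = 118 pt.
4-column span = 4·118 + 3·6 = 490 pt.

490 pt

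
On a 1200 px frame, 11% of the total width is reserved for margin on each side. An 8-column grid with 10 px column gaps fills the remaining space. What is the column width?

1200 × (1 − 2·11%) = 1200 × 78% = 936 px for the columns.
Subtracting 7 column gaps of 10 leaves 866 for 8 columns, so c = 108.25 px.

108.25 px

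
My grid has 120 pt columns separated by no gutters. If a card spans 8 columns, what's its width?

960 pt

8-column span = 8·120 = 960 pt.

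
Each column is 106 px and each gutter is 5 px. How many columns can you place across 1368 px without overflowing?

12 columns

k columns need k·106 + (k−1)·5 = k·111 − 5.
k·111 − 5 ≤ 1368 → k ≤ 1373 / 111 ≈ 12.37, so k = 12.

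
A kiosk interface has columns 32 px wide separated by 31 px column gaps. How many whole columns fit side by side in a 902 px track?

14 columns

k columns need k·32 + (k−1)·31 = k·63 − 31.
k·63 − 31 ≤ 902 → k ≤ 933 / 63 ≈ 14.81, so k = 14.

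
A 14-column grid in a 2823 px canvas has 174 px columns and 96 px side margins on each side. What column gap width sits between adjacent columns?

15 px

Inside the margins: 2823 − 192 = 2631 px.
Columns use 2436 px, leaving 195 px across 13 column gaps = 15 px each.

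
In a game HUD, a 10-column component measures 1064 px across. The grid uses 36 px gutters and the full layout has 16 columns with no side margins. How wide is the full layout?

10c + 9·36 = 1064 → 10c = 740 → c = 74 px.
Layout = 16·74 + 15·36 = 1184 + 540 = 1724 px.

1724 px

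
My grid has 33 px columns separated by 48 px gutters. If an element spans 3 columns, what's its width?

3-column span = 3·33 + 2·48 = 195 px.

195 px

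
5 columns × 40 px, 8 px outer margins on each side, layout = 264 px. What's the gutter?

12 px

Content width = 264 − 2·8 = 248 px.
Columns use 200 px, leaving 48 px across 4 gutters = 12 px each.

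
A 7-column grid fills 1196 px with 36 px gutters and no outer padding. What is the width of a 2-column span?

316 px

7c + 6·36 = 1196 → 7c = 980 → c = 140 px.
2 columns plus 1 gutter: 280 + 36 = 316 px.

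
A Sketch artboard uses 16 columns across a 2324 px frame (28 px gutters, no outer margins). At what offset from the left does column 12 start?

1617 px

16c + 15·28 = 2324 → 16c = 1904 → c = 119 px.
No margin, so column 12 starts at 11·(column + gutter) = 11·147 = 1617 px.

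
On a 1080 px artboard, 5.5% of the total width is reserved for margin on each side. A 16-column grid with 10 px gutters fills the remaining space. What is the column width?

1080 × (1 − 2·5.5%) = 1080 × 89% = 961.2 px for the columns.
16 columns + 15 gutters: 16c + 15·10 = 961.2.
16c = 961.2 − 150 = 811.2, so c = 50.7 px.

50.7 px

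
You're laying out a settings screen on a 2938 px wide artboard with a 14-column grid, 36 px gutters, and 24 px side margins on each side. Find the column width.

173 px

Take off 48 px of margins, leaving 2890 px.
Subtracting 13 gutters of 36 leaves 2422 for 14 columns, so c = 173 px.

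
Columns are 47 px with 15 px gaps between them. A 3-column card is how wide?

171 px

3 columns plus 2 gaps: 141 + 30 = 171 px.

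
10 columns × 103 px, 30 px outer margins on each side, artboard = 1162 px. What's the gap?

8 px

Content width = 1162 − 2·30 = 1102 px.
Columns use 1030 px, leaving 72 px across 9 gaps = 8 px each.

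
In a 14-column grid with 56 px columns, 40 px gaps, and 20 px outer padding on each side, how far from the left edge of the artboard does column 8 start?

692 px

Column 8 starts at margin + 7·(column + gutter) = 20 + 7·96 = 692 px.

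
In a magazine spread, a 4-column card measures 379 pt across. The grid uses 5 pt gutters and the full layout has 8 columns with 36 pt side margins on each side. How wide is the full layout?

4 columns + 3 gutters: 4c + 3·5 = 379.
4c = 379 − 15 = 364, so c = 91 pt.
Adding margins, columns and gutters: 72 + 728 + 35 = 835 pt.

835 pt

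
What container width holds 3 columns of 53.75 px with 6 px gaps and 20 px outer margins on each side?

Adding margins, columns and gutters: 40 + 161.25 + 12 = 213.25 px.

213.25 px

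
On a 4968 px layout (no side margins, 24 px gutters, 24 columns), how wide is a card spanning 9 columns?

1848 px

Subtracting 23 gutters of 24 leaves 4416 for 24 columns, so c = 184 px.
Span of 9: 9·184 + 8·24 = 1656 + 192 = 1848 px.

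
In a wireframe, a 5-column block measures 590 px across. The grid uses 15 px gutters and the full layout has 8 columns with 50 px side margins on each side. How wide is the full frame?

1053 px

5 columns + 4 gutters: 5c + 4·15 = 590.
5c = 590 − 60 = 530, so c = 106 px.
Adding margins, columns and gutters: 100 + 848 + 105 = 1053 px.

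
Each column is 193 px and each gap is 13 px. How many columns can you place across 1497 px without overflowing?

7 columns: 7·193 + 6·13 = 1429 px ≤ 1497.
8 columns: 1635 px > 1497. So 7.

7 columns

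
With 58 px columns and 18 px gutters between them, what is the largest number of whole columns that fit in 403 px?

5 columns

Each extra column adds 58 + 18 = 76 px.
(403 + 18) / 76 = 5.54, so 5 columns fit.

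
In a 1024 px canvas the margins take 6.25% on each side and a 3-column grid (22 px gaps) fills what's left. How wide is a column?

Each margin = 6.25% of 1024 = 64 px; content = 1024 − 2·64 = 896 px.
896 − 2·22 = 852; ÷3 gives c = 284 px.

284 px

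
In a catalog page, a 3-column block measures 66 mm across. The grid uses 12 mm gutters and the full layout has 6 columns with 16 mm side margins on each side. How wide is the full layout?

176 mm

3 columns + 2 gutters: 3c + 2·12 = 66.
3c = 66 − 24 = 42, so c = 14 mm.
Layout = 2·16 + 6·14 + 5·12 = 32 + 84 + 60 = 176 mm.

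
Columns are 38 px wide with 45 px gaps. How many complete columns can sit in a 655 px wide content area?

Each extra column adds 38 + 45 = 83 px.
(655 + 45) / 83 = 8.43, so 8 columns fit.

8 columns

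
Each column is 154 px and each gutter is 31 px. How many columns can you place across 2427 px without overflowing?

13 columns: 13·154 + 12·31 = 2374 px ≤ 2427.
14 columns: 2559 px > 2427. So 13.

13 columns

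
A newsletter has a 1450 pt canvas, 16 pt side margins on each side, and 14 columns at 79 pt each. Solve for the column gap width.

24 pt

Inside the margins: 1450 − 32 = 1418 pt.
Columns use 1106 pt, leaving 312 pt across 13 column gaps = 24 pt each.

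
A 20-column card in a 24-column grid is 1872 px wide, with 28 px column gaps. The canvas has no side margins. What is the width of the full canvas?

20 columns + 19 column gaps: 20c + 19·28 = 1872.
20c = 1872 − 532 = 1340, so c = 67 px.
Total width: 24·67 + 23·28 = 2252 px.

2252 px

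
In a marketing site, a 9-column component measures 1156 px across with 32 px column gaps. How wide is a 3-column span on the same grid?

Subtracting 8 column gaps of 32 leaves 900 for 9 columns, so c = 100 px.
3-column span = 3·100 + 2·32 = 364 px.

364 px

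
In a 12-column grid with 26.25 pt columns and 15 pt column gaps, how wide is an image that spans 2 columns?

2 columns plus 1 column gap: 52.5 + 15 = 67.5 pt.

67.5 pt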